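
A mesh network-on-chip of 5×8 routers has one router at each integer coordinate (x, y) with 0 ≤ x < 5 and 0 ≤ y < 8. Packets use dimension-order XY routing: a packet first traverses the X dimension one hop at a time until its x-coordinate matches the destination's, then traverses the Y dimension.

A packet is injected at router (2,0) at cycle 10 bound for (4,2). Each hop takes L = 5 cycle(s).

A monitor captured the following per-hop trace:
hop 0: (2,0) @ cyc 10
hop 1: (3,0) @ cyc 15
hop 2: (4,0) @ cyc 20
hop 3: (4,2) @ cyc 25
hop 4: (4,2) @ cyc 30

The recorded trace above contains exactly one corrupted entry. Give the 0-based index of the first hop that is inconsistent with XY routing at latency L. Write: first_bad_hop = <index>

first_bad_hop = 3

[1] (+1,+0) / 5c ⇒ ok
[2] (+1,+0) / 5c ⇒ ok
[3] (+0,+2) / 5c ⇒ BAD: non-unit step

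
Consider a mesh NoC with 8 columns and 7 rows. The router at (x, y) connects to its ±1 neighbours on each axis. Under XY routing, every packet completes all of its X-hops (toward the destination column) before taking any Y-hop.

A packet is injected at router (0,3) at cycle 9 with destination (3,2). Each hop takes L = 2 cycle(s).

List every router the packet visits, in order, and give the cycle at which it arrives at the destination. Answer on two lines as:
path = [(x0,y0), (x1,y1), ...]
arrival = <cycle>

src (0,3)  cyc=9
E→(1,3)  cyc=11
E→(2,3)  cyc=13
E→(3,3)  cyc=15
S→(3,2)  cyc=17

path = [(0,3), (1,3), (2,3), (3,3), (3,2)]
arrival = 17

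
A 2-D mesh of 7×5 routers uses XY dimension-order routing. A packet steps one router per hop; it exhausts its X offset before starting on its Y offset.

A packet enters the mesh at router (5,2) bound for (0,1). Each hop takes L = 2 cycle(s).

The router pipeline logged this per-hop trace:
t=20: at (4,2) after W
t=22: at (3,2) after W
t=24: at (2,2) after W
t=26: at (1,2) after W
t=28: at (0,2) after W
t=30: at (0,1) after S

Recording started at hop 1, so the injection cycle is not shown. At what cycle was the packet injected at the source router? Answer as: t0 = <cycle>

t0 = 18

The first recorded entry is hop 1 at cycle 20.
t0 = cyc[1] − L = 20 − 2 = 18.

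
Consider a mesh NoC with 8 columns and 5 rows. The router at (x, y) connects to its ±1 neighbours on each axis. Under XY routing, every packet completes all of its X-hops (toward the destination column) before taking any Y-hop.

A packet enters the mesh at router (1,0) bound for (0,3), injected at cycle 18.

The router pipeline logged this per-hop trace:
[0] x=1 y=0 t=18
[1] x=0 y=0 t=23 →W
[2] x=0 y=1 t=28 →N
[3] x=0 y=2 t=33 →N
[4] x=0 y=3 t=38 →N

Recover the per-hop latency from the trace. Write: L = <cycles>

L = 5

Δcyc across hop 0→1: 23 − 18 = 5.
One hop costs L cycles, so L = 5.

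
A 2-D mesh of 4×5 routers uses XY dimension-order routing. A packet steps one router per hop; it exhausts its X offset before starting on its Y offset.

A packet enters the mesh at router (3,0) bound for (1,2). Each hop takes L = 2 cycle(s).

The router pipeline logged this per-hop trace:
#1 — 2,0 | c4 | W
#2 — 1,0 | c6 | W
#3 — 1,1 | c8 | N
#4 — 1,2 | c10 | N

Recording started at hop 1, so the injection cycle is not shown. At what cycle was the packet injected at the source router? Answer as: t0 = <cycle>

At hop 1 the cycle is 4; in general cyc_k = t0 + kL.
Therefore t0 = 4 − L = 2.

t0 = 2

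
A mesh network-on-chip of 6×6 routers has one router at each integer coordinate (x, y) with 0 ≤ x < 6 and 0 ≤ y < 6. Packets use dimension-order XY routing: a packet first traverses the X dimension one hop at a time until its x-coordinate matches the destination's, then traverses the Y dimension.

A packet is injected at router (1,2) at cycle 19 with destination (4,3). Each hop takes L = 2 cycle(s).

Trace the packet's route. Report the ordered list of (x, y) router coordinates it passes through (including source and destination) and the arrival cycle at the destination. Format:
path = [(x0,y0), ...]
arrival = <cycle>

[0] x=1 y=2 t=19
[1] x=2 y=2 t=21 →E
[2] x=3 y=2 t=23 →E
[3] x=4 y=2 t=25 →E
[4] x=4 y=3 t=27 →N

path = [(1,2), (2,2), (3,2), (4,2), (4,3)]
arrival = 27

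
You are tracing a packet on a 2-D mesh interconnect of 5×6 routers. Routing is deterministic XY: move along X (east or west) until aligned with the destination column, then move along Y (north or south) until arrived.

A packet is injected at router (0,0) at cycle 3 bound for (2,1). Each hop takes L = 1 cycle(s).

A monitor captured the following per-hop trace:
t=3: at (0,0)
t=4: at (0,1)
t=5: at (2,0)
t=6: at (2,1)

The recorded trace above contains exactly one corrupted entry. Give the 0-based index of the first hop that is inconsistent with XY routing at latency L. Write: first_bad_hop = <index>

  1: Δx=+0 Δy=+1 Δt=1 [BAD: Y-move but x=0≠2]

first_bad_hop = 1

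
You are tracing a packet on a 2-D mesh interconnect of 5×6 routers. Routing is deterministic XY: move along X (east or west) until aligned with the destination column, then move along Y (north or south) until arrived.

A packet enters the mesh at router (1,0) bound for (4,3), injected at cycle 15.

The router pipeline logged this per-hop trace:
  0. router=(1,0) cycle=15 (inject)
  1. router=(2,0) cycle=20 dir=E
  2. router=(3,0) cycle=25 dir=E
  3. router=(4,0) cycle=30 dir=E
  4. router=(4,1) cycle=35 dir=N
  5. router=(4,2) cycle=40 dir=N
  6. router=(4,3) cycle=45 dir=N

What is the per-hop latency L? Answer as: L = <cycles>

cyc[1] − cyc[0] = 20 − 15 = 5.
Per-hop latency L = Δcyc = 5.

L = 5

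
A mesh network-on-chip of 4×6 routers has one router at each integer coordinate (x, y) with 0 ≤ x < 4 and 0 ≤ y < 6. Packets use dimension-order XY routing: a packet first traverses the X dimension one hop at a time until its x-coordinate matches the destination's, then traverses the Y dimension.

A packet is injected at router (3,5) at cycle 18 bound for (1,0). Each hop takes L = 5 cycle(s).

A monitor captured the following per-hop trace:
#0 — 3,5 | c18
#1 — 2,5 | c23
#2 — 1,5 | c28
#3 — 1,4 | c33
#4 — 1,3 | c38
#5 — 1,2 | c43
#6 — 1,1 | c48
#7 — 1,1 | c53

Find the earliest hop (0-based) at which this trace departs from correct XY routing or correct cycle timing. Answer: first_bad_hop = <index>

first_bad_hop = 7

hop 1: step (-1,+0), +5 cyc — ok
hop 2: step (-1,+0), +5 cyc — ok
hop 3: step (+0,-1), +5 cyc — ok
hop 4: step (+0,-1), +5 cyc — ok
hop 5: step (+0,-1), +5 cyc — ok
hop 6: step (+0,-1), +5 cyc — ok
hop 7: step (+0,+0), +5 cyc — BAD: non-unit step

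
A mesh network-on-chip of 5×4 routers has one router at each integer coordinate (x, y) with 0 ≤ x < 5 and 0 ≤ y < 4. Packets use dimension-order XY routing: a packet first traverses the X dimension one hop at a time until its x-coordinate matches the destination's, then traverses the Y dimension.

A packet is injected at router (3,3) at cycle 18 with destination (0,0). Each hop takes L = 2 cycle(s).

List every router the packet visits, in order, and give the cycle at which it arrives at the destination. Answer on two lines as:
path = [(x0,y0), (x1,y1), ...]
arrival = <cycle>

t=18: at (3,3)
t=20: at (2,3) after W
t=22: at (1,3) after W
t=24: at (0,3) after W
t=26: at (0,2) after S
t=28: at (0,1) after S
t=30: at (0,0) after S

path = [(3,3), (2,3), (1,3), (0,3), (0,2), (0,1), (0,0)]
arrival = 30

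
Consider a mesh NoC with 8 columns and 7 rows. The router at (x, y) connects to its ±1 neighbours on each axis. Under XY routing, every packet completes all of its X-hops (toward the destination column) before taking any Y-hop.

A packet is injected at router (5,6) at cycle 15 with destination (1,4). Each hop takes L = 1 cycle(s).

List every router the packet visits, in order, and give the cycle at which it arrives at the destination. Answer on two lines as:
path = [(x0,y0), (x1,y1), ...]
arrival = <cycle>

path = [(5,6), (4,6), (3,6), (2,6), (1,6), (1,5), (1,4)]
arrival = 21

t=15: at (5,6)
t=16: at (4,6) after W
t=17: at (3,6) after W
t=18: at (2,6) after W
t=19: at (1,6) after W
t=20: at (1,5) after S
t=21: at (1,4) after S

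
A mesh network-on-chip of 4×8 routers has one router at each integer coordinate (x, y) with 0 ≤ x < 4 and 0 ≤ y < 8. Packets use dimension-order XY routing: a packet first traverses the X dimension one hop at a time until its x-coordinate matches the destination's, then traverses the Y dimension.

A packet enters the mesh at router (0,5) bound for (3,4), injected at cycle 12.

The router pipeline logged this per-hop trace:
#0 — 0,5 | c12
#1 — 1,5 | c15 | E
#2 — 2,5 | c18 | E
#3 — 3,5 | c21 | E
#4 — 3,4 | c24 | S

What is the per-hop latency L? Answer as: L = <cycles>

Δcyc across hop 0→1: 15 − 12 = 3.
Each hop adds L, hence L = 3.

L = 3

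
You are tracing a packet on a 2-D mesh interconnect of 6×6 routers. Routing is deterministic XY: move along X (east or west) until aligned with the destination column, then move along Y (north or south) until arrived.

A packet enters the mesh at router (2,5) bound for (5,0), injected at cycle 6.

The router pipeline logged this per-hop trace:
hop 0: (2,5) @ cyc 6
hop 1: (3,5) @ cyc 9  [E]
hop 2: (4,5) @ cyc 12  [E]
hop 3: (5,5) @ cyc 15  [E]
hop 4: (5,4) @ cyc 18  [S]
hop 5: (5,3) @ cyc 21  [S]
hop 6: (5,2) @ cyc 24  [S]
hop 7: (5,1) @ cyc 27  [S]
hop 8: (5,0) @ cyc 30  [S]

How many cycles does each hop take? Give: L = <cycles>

Δcyc across hop 0→1: 9 − 6 = 3.
Per-hop latency L = Δcyc = 3.

L = 3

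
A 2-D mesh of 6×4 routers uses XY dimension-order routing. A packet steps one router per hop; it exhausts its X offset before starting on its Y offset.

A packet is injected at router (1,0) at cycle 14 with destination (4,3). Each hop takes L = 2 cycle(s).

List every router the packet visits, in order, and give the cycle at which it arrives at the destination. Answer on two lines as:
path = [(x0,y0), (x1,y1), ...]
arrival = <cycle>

src (1,0)  cyc=14
E→(2,0)  cyc=16
E→(3,0)  cyc=18
E→(4,0)  cyc=20
N→(4,1)  cyc=22
N→(4,2)  cyc=24
N→(4,3)  cyc=26

path = [(1,0), (2,0), (3,0), (4,0), (4,1), (4,2), (4,3)]
arrival = 26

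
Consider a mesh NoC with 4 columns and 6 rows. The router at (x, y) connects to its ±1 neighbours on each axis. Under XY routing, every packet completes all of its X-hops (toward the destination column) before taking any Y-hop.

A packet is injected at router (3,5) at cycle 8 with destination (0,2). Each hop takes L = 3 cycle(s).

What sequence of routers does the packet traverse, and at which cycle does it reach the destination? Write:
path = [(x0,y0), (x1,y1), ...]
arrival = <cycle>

path = [(3,5), (2,5), (1,5), (0,5), (0,4), (0,3), (0,2)]
arrival = 26

hop 0: (3,5) @ cyc 8
hop 1: (2,5) @ cyc 11  [W]
hop 2: (1,5) @ cyc 14  [W]
hop 3: (0,5) @ cyc 17  [W]
hop 4: (0,4) @ cyc 20  [S]
hop 5: (0,3) @ cyc 23  [S]
hop 6: (0,2) @ cyc 26  [S]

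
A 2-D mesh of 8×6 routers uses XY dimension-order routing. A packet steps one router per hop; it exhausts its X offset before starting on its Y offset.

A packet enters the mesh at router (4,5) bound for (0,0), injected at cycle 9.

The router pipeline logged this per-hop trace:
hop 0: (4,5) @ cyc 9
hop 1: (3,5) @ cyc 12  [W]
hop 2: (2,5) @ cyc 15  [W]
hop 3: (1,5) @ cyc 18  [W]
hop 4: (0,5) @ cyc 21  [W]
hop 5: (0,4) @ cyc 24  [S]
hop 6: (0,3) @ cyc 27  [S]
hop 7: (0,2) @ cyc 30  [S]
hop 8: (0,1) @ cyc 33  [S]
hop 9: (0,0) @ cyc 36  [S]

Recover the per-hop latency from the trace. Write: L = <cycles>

L = 3

From hop 0 (9) to hop 1 (12): +3 cycles.
One hop costs L cycles, so L = 3.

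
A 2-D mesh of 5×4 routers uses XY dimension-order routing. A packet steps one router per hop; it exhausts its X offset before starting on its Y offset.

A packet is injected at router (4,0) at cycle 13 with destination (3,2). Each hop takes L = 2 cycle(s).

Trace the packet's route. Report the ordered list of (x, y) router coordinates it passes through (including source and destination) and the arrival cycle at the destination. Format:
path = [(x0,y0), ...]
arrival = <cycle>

path = [(4,0), (3,0), (3,1), (3,2)]
arrival = 19

src (4,0)  cyc=13
W→(3,0)  cyc=15
N→(3,1)  cyc=17
N→(3,2)  cyc=19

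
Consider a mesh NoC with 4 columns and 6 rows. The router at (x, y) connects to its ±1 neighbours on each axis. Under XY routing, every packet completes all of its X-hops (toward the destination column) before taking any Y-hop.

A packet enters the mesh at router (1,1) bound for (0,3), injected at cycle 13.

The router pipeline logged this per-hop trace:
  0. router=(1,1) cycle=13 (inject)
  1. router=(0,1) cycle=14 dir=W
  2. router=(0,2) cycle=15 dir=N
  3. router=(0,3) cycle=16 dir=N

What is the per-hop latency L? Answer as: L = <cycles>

L = 1

From hop 0 (13) to hop 1 (14): +1 cycles.
That increment is L by definition: L = 1.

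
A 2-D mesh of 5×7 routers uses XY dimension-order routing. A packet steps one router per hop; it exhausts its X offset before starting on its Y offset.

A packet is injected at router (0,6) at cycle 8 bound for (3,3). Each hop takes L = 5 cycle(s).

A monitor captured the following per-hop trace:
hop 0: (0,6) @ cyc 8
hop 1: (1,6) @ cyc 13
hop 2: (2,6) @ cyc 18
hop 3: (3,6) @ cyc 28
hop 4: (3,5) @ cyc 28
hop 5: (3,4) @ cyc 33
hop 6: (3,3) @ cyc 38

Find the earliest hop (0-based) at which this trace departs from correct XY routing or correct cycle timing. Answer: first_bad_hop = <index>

[1] (+1,+0) / 5c ⇒ ok
[2] (+1,+0) / 5c ⇒ ok
[3] (+1,+0) / 10c ⇒ BAD: Δcyc=10≠L

first_bad_hop = 3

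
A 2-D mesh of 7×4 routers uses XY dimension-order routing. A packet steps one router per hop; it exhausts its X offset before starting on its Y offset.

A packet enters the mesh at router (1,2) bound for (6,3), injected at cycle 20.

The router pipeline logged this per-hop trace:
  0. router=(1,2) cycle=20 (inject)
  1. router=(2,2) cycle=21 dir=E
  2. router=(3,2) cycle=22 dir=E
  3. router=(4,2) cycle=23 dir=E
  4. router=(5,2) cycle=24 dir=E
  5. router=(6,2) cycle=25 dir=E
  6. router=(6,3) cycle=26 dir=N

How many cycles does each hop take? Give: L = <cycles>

Between hops 0 and 1 the cycle counter advances 21 − 20 = 1.
That increment is L by definition: L = 1.

L = 1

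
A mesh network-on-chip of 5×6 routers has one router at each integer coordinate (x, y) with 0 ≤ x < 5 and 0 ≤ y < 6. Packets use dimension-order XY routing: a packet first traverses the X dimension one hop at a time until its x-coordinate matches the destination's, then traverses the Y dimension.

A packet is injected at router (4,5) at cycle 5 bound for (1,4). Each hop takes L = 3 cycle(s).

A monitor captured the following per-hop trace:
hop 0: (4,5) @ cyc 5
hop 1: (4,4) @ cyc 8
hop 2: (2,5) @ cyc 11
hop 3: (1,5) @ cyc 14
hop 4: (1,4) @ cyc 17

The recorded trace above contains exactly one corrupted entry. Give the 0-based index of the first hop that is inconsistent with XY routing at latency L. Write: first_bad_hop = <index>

hop 1: step (+0,-1), +3 cyc — BAD: Y-move but x=4≠1

first_bad_hop = 1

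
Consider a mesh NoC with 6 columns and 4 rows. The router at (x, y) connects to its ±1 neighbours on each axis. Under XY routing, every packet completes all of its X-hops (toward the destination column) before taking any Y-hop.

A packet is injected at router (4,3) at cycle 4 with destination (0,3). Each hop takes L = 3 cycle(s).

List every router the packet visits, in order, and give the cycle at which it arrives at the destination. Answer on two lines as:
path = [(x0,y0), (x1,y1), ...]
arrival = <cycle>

path = [(4,3), (3,3), (2,3), (1,3), (0,3)]
arrival = 16

[0] x=4 y=3 t=4
[1] x=3 y=3 t=7 →W
[2] x=2 y=3 t=10 →W
[3] x=1 y=3 t=13 →W
[4] x=0 y=3 t=16 →W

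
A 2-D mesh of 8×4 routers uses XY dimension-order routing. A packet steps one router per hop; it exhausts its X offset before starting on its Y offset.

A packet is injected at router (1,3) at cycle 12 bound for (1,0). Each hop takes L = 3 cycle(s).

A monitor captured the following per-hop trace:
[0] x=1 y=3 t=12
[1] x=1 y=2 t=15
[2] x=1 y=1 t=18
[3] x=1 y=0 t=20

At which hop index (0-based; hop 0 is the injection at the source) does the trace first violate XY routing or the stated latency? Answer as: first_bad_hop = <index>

[1] (+0,-1) / 3c ⇒ ok
[2] (+0,-1) / 3c ⇒ ok
[3] (+0,-1) / 2c ⇒ BAD: Δcyc=2≠L

first_bad_hop = 3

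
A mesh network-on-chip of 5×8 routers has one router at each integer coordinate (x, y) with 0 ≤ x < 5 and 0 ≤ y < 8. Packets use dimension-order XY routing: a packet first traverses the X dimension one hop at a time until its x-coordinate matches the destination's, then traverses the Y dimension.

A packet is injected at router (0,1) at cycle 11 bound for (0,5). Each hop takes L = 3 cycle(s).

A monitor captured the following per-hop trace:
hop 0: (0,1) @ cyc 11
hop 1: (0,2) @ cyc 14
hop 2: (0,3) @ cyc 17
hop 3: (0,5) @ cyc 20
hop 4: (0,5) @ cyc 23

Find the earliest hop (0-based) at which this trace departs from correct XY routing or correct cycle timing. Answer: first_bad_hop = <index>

first_bad_hop = 3

hop 1: step (+0,+1), +3 cyc — ok
hop 2: step (+0,+1), +3 cyc — ok
hop 3: step (+0,+2), +3 cyc — BAD: non-unit step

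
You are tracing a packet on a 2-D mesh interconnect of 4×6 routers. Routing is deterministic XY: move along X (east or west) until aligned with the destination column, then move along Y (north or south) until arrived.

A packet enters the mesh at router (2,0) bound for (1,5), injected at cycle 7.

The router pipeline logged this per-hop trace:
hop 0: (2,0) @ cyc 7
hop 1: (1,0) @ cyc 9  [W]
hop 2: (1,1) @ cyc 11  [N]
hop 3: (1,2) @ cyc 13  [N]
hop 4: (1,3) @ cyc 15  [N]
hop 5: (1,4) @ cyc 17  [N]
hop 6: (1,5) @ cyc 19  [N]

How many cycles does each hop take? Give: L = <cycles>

L = 2

From hop 0 (7) to hop 1 (9): +2 cycles.
That increment is L by definition: L = 2.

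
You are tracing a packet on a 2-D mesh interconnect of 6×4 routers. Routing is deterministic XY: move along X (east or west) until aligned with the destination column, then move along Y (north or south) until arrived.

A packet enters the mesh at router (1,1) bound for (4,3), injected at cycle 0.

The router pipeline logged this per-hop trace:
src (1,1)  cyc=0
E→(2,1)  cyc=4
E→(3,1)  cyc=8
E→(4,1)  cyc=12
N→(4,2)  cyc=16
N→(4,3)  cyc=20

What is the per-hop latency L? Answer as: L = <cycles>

From hop 0 (0) to hop 1 (4): +4 cycles.
One hop costs L cycles, so L = 4.

L = 4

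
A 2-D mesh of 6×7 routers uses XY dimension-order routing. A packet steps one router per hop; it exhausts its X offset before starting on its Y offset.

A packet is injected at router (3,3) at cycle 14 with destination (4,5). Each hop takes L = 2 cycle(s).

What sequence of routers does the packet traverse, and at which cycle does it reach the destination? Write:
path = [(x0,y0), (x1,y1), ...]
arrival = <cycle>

t=14: at (3,3)
t=16: at (4,3) after E
t=18: at (4,4) after N
t=20: at (4,5) after N

path = [(3,3), (4,3), (4,4), (4,5)]
arrival = 20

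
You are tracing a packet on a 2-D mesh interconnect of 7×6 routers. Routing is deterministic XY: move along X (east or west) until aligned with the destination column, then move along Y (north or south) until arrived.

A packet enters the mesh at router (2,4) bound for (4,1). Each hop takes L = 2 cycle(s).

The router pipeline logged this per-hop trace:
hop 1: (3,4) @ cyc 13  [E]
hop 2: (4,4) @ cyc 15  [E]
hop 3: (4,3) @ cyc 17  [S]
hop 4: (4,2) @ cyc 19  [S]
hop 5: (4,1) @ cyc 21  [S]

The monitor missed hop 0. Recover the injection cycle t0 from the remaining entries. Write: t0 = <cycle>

cyc[1] = 13 and cyc[k] = t0 + k·L for every k.
t0 = cyc[1] − L = 13 − 2 = 11.

t0 = 11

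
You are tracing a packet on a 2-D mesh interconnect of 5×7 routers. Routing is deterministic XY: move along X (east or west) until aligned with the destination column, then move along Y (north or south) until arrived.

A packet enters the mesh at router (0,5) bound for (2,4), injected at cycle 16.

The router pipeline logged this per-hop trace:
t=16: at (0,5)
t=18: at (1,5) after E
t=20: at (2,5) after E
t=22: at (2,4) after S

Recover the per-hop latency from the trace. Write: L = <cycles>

L = 2

Between hops 0 and 1 the cycle counter advances 18 − 16 = 2.
Each hop adds L, hence L = 2.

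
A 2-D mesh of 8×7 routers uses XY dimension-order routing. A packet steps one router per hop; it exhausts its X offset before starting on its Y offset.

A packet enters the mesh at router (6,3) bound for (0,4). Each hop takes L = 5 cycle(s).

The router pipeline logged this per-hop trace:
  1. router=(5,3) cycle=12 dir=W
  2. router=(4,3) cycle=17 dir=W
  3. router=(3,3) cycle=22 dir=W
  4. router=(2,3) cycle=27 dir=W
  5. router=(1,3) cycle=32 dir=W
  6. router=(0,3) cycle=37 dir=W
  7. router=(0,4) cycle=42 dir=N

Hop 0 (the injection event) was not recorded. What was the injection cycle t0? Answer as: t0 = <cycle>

t0 = 7

At hop 1 the cycle is 12; in general cyc_k = t0 + kL.
So t0 = 12 − 1·5 = 7.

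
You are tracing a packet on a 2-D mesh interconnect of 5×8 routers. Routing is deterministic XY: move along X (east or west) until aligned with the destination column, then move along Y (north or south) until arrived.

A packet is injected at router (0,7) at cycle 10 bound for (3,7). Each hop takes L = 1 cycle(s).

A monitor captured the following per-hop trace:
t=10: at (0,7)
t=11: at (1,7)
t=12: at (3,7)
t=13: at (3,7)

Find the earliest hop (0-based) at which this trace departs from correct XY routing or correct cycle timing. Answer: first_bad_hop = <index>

[1] (+1,+0) / 1c ⇒ ok
[2] (+2,+0) / 1c ⇒ BAD: non-unit step

first_bad_hop = 2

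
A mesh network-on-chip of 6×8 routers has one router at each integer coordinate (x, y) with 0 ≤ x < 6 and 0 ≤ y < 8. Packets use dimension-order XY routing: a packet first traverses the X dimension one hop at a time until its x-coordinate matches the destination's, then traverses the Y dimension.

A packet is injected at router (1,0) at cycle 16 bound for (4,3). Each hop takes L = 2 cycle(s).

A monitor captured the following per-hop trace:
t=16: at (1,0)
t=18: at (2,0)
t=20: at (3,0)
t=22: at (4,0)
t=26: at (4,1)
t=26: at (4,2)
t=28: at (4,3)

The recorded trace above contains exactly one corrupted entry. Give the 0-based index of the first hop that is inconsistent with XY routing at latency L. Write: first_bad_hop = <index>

first_bad_hop = 4

  1: Δx=+1 Δy=+0 Δt=2 [ok]
  2: Δx=+1 Δy=+0 Δt=2 [ok]
  3: Δx=+1 Δy=+0 Δt=2 [ok]
  4: Δx=+0 Δy=+1 Δt=4 [BAD: Δcyc=4≠L]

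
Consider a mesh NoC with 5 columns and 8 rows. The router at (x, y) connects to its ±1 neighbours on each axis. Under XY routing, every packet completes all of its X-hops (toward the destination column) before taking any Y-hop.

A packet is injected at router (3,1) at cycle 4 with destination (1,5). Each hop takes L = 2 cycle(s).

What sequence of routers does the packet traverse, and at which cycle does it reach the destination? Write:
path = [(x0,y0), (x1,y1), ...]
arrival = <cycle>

path = [(3,1), (2,1), (1,1), (1,2), (1,3), (1,4), (1,5)]
arrival = 16

[0] x=3 y=1 t=4
[1] x=2 y=1 t=6 →W
[2] x=1 y=1 t=8 →W
[3] x=1 y=2 t=10 →N
[4] x=1 y=3 t=12 →N
[5] x=1 y=4 t=14 →N
[6] x=1 y=5 t=16 →N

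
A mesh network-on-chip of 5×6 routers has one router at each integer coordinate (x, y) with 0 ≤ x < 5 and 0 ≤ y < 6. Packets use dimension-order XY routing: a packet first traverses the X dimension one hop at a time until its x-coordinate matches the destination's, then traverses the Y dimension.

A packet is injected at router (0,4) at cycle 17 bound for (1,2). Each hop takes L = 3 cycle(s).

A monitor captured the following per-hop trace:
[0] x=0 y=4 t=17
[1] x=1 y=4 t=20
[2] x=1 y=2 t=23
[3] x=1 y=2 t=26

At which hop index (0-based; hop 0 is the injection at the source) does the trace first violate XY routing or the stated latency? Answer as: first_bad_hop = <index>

first_bad_hop = 2

check 1→ d=(1,0) cyc+3: ok
check 2→ d=(0,-2) cyc+3: BAD: non-unit step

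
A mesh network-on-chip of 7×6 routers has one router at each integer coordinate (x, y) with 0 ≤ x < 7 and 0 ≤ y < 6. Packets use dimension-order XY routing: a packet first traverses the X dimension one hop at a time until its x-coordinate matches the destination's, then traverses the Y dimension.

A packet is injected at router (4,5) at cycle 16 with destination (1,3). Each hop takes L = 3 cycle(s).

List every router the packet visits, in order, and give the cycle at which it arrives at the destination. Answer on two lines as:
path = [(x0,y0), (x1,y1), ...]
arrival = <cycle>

src (4,5)  cyc=16
W→(3,5)  cyc=19
W→(2,5)  cyc=22
W→(1,5)  cyc=25
S→(1,4)  cyc=28
S→(1,3)  cyc=31

path = [(4,5), (3,5), (2,5), (1,5), (1,4), (1,3)]
arrival = 31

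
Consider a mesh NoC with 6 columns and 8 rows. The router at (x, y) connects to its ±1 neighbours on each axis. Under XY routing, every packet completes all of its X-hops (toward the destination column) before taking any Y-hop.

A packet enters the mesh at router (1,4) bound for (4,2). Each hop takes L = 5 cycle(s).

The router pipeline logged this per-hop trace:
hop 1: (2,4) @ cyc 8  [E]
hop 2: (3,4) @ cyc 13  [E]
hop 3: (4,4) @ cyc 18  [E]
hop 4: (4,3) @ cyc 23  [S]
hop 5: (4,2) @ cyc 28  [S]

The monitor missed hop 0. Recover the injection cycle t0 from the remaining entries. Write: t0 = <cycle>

t0 = 3

The first recorded entry is hop 1 at cycle 8.
Subtract one hop: t0 = 8 − 5 = 3.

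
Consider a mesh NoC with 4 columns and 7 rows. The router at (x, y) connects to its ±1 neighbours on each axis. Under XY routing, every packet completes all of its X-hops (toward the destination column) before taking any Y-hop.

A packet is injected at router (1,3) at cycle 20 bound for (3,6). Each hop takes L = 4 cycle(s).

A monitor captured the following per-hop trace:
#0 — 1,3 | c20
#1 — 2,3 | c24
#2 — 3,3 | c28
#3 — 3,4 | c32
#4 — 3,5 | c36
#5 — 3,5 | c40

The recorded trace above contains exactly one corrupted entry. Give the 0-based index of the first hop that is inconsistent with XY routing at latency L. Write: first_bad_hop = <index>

hop 1: step (+1,+0), +4 cyc — ok
hop 2: step (+1,+0), +4 cyc — ok
hop 3: step (+0,+1), +4 cyc — ok
hop 4: step (+0,+1), +4 cyc — ok
hop 5: step (+0,+0), +4 cyc — BAD: non-unit step

first_bad_hop = 5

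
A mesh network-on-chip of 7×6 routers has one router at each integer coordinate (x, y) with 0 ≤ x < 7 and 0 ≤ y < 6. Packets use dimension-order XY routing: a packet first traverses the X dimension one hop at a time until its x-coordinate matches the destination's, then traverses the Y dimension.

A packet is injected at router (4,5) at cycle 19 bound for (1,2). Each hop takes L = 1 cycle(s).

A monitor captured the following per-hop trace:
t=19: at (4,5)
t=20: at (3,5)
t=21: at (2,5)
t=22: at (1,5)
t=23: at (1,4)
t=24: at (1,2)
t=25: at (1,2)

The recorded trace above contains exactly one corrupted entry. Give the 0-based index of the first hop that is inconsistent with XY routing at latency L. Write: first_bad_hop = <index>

first_bad_hop = 5

hop 1: step (-1,+0), +1 cyc — ok
hop 2: step (-1,+0), +1 cyc — ok
hop 3: step (-1,+0), +1 cyc — ok
hop 4: step (+0,-1), +1 cyc — ok
hop 5: step (+0,-2), +1 cyc — BAD: non-unit step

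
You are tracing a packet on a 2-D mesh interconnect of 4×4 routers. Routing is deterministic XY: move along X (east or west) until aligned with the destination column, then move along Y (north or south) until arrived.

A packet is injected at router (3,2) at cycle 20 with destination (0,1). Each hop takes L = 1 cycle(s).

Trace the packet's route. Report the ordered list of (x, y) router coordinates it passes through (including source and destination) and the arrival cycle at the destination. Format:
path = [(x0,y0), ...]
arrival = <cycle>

t=20: at (3,2)
t=21: at (2,2) after W
t=22: at (1,2) after W
t=23: at (0,2) after W
t=24: at (0,1) after S

path = [(3,2), (2,2), (1,2), (0,2), (0,1)]
arrival = 24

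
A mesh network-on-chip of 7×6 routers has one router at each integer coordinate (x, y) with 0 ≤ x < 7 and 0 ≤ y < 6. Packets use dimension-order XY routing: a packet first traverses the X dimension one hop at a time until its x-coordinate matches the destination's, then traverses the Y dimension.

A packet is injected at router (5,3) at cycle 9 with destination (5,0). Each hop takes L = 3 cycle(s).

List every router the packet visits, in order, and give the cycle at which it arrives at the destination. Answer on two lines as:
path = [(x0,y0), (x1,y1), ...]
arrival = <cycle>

path = [(5,3), (5,2), (5,1), (5,0)]
arrival = 18

src (5,3)  cyc=9
S→(5,2)  cyc=12
S→(5,1)  cyc=15
S→(5,0)  cyc=18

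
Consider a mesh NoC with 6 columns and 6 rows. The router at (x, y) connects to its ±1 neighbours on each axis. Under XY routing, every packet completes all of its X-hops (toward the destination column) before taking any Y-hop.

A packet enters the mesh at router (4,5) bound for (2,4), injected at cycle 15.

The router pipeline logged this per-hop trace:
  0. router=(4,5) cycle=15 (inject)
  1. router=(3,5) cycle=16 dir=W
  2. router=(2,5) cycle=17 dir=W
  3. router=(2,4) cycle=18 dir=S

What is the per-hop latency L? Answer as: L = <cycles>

From hop 0 (15) to hop 1 (16): +1 cycles.
One hop costs L cycles, so L = 1.

L = 1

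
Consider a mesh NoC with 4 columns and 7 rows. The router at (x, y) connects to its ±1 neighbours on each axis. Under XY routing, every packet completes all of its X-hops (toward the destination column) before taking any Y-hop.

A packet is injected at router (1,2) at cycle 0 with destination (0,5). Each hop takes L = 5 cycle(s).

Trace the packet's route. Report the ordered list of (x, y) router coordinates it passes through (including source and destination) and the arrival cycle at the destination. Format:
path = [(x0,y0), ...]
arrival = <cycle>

path = [(1,2), (0,2), (0,3), (0,4), (0,5)]
arrival = 20

  0. router=(1,2) cycle=0 (inject)
  1. router=(0,2) cycle=5 dir=W
  2. router=(0,3) cycle=10 dir=N
  3. router=(0,4) cycle=15 dir=N
  4. router=(0,5) cycle=20 dir=N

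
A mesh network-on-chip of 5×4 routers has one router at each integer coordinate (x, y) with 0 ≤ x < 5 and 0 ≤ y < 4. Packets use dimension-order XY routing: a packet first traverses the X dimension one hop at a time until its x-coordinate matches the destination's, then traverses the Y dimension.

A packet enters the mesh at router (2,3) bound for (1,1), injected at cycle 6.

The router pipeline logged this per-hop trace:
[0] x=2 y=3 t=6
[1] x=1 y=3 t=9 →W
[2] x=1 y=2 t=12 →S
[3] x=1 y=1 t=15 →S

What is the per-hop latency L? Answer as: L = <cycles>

L = 3

cyc[1] − cyc[0] = 9 − 6 = 3.
Per-hop latency L = Δcyc = 3.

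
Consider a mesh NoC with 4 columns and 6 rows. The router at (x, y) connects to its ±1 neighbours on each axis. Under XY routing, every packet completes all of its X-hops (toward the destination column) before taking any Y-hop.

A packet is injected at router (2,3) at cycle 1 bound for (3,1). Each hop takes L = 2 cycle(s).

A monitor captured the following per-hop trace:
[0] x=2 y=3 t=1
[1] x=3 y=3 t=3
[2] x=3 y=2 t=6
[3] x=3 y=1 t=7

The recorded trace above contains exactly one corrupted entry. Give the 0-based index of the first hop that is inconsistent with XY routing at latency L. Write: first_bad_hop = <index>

[1] (+1,+0) / 2c ⇒ ok
[2] (+0,-1) / 3c ⇒ BAD: Δcyc=3≠L

first_bad_hop = 2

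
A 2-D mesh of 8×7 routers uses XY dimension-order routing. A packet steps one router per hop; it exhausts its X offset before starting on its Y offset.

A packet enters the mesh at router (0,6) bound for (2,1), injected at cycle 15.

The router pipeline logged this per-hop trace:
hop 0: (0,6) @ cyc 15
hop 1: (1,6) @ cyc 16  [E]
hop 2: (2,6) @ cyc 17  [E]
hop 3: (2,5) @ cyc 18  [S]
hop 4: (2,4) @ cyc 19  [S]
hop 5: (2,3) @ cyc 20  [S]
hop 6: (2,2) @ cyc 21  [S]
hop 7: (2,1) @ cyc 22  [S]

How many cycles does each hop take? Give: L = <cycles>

L = 1

Δcyc across hop 0→1: 16 − 15 = 1.
Per-hop latency L = Δcyc = 1.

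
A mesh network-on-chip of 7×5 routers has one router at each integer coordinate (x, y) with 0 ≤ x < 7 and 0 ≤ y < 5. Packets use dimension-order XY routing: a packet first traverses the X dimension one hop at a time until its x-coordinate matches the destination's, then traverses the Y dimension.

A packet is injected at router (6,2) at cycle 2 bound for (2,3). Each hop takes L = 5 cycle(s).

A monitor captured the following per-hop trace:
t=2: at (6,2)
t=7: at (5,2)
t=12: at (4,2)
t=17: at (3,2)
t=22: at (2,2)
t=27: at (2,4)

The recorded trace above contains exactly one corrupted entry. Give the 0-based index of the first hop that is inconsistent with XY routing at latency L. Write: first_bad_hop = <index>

first_bad_hop = 5

  1: Δx=-1 Δy=+0 Δt=5 [ok]
  2: Δx=-1 Δy=+0 Δt=5 [ok]
  3: Δx=-1 Δy=+0 Δt=5 [ok]
  4: Δx=-1 Δy=+0 Δt=5 [ok]
  5: Δx=+0 Δy=+2 Δt=5 [BAD: non-unit step]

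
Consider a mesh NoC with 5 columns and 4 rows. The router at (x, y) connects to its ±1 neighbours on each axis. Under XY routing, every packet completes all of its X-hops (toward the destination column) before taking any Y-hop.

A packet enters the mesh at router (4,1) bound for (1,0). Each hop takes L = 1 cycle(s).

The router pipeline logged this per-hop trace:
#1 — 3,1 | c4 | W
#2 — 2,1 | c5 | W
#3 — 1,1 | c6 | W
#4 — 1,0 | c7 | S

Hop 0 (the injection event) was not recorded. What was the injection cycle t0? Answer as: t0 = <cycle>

At hop 1 the cycle is 4; in general cyc_k = t0 + kL.
t0 = cyc[1] − L = 4 − 1 = 3.

t0 = 3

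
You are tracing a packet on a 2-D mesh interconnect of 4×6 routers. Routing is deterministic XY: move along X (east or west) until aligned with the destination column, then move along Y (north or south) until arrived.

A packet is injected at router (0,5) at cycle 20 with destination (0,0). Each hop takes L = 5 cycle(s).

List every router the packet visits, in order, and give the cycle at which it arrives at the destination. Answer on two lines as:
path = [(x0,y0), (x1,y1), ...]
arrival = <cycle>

path = [(0,5), (0,4), (0,3), (0,2), (0,1), (0,0)]
arrival = 45

  0. router=(0,5) cycle=20 (inject)
  1. router=(0,4) cycle=25 dir=S
  2. router=(0,3) cycle=30 dir=S
  3. router=(0,2) cycle=35 dir=S
  4. router=(0,1) cycle=40 dir=S
  5. router=(0,0) cycle=45 dir=S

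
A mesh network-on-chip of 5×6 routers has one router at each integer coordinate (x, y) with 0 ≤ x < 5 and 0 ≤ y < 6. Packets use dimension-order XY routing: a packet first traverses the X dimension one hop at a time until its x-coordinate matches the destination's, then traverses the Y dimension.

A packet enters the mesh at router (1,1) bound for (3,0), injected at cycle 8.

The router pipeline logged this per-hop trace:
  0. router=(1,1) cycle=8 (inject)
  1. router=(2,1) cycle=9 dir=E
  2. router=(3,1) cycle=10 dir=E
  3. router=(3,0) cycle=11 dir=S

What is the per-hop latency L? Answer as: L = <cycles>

L = 1

Δcyc across hop 0→1: 9 − 8 = 1.
That increment is L by definition: L = 1.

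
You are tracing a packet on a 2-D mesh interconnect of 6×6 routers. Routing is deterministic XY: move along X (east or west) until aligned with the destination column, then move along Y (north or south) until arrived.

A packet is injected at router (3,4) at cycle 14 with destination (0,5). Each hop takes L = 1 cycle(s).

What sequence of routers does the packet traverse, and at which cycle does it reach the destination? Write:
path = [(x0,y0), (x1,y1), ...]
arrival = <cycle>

path = [(3,4), (2,4), (1,4), (0,4), (0,5)]
arrival = 18

#0 — 3,4 | c14
#1 — 2,4 | c15 | W
#2 — 1,4 | c16 | W
#3 — 0,4 | c17 | W
#4 — 0,5 | c18 | N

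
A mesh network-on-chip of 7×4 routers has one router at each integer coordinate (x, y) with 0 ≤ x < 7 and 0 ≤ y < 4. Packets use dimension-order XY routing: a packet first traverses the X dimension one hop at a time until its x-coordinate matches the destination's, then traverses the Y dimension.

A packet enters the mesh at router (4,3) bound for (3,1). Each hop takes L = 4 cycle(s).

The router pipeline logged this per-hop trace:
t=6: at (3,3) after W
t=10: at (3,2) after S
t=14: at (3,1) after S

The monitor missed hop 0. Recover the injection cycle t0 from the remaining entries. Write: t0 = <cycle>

At hop 1 the cycle is 6; in general cyc_k = t0 + kL.
Therefore t0 = 6 − L = 2.

t0 = 2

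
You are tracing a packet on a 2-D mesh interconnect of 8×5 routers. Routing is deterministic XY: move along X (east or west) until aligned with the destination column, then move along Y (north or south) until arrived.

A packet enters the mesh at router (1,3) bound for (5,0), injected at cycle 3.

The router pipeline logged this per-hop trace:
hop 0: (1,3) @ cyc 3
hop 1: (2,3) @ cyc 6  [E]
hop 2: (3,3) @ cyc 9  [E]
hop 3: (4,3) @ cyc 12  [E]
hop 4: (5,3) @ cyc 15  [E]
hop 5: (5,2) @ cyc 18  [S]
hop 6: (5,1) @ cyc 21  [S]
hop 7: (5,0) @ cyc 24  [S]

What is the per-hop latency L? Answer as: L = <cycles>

L = 3

cyc[1] − cyc[0] = 6 − 3 = 3.
One hop costs L cycles, so L = 3.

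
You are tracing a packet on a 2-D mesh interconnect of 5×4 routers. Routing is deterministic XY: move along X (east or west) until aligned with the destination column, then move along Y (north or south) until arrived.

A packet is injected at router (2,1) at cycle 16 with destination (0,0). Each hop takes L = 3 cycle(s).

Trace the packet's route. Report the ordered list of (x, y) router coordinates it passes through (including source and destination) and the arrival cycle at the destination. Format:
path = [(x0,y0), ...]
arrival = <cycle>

  0. router=(2,1) cycle=16 (inject)
  1. router=(1,1) cycle=19 dir=W
  2. router=(0,1) cycle=22 dir=W
  3. router=(0,0) cycle=25 dir=S

path = [(2,1), (1,1), (0,1), (0,0)]
arrival = 25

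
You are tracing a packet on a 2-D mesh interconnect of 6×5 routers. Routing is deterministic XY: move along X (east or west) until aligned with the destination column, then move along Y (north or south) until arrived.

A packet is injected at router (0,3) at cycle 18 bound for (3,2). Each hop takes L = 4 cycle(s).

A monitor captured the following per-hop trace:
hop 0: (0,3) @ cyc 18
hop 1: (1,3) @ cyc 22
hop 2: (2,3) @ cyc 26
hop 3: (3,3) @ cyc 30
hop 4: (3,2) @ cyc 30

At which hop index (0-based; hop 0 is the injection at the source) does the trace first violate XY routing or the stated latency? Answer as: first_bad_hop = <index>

  1: Δx=+1 Δy=+0 Δt=4 [ok]
  2: Δx=+1 Δy=+0 Δt=4 [ok]
  3: Δx=+1 Δy=+0 Δt=4 [ok]
  4: Δx=+0 Δy=-1 Δt=0 [BAD: Δcyc=0≠L]

first_bad_hop = 4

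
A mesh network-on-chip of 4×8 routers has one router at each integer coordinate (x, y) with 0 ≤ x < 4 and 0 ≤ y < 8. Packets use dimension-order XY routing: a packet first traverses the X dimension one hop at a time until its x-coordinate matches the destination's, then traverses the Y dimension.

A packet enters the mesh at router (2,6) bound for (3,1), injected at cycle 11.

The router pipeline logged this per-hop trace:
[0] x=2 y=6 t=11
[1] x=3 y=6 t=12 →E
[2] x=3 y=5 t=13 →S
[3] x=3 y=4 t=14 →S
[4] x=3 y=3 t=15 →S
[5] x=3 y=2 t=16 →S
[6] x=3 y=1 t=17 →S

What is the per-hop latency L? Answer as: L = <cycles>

cyc[1] − cyc[0] = 12 − 11 = 1.
That increment is L by definition: L = 1.

L = 1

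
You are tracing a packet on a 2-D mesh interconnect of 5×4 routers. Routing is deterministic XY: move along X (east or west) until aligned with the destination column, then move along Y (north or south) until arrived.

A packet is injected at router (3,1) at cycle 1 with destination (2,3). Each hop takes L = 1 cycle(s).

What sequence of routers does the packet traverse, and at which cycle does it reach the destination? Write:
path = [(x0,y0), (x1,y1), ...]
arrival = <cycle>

#0 — 3,1 | c1
#1 — 2,1 | c2 | W
#2 — 2,2 | c3 | N
#3 — 2,3 | c4 | N

path = [(3,1), (2,1), (2,2), (2,3)]
arrival = 4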